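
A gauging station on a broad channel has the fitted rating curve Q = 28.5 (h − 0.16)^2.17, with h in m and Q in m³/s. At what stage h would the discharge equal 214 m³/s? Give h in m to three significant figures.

h − h₀ = (Q/C)^(1/b) = (214/28.5)^(1/2.17) = 2.532 m
h = 0.16 + 2.532 = 2.692 m

2.69 m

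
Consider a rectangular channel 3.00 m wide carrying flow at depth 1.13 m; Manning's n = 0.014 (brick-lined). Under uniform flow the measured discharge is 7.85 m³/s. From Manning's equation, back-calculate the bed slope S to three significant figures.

A = b·y = 3.00 × 1.13 = 3.390 m²
P = b + 2y = 3.00 + 2×1.13 = 5.260 m
R = A/P = 3.390/5.260 = 0.6445 m
S = (Q·n / (1·A·R^(2/3)))² = (7.85×0.014 / (1×3.390×0.7461))² = 0.001888

0.00189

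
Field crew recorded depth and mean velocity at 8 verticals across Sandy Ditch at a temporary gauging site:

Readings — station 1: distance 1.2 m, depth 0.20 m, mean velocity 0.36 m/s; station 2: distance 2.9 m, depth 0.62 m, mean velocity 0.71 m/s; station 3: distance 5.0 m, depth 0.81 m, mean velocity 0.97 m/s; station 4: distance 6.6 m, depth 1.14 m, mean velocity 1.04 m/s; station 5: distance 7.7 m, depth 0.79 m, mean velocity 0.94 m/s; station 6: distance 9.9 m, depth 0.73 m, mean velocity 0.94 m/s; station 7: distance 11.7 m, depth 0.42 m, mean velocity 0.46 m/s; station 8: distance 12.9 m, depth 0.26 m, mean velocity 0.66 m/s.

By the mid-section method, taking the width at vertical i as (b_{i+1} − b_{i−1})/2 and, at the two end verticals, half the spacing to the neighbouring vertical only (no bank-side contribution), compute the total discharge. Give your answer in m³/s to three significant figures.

w_1 = (2.9 − 1.2)/2 = 0.85 m; q_1 = 0.36 × 0.20 × 0.85 = 0.06120 m³/s
w_2 = (5.0 − 1.2)/2 = 1.9 m; q_2 = 0.71 × 0.62 × 1.9 = 0.8364 m³/s
w_3 = (6.6 − 2.9)/2 = 1.85 m; q_3 = 0.97 × 0.81 × 1.85 = 1.454 m³/s
w_4 = (7.7 − 5.0)/2 = 1.35 m; q_4 = 1.04 × 1.14 × 1.35 = 1.601 m³/s
w_5 = (9.9 − 6.6)/2 = 1.65 m; q_5 = 0.94 × 0.79 × 1.65 = 1.225 m³/s
w_6 = (11.7 − 7.7)/2 = 2 m; q_6 = 0.94 × 0.73 × 2 = 1.372 m³/s
w_7 = (12.9 − 9.9)/2 = 1.5 m; q_7 = 0.46 × 0.42 × 1.5 = 0.2898 m³/s
w_8 = (12.9 − 11.7)/2 = 0.6 m; q_8 = 0.66 × 0.26 × 0.6 = 0.1030 m³/s
Q = Σ qᵢ = 6.942 m³/s

6.94 m³/s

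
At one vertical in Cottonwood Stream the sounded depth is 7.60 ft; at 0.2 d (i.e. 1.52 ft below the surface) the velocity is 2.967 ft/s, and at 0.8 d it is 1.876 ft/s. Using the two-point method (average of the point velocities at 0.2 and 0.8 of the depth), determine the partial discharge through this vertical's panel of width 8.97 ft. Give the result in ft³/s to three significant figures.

165 ft³/s

v̄ = (2.967 + 1.876) / 2 = 2.422 ft/s
q = v̄ × d × w = 2.422 × 7.60 × 8.97 = 165.1 ft³/s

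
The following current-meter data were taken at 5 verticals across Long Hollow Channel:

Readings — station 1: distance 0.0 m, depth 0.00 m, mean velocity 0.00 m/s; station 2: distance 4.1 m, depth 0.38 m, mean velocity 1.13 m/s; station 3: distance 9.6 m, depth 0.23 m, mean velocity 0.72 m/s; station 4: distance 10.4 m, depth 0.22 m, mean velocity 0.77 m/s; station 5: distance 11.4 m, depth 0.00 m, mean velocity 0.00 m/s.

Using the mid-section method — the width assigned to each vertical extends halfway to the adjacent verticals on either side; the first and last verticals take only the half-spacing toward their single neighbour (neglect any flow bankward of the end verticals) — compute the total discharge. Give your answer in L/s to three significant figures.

2740 L/s

w_2 = (9.6 − 0.0)/2 = 4.8 m; q_2 = 1.13 × 0.38 × 4.8 = 2.061 m³/s
w_3 = (10.4 − 4.1)/2 = 3.15 m; q_3 = 0.72 × 0.23 × 3.15 = 0.5216 m³/s
w_4 = (11.4 − 9.6)/2 = 0.9 m; q_4 = 0.77 × 0.22 × 0.9 = 0.1525 m³/s
Stations 1, 5 contribute zero (depth or velocity is 0).
Q = Σ qᵢ = 2.735 m³/s
= 2.735 × 1000 = 2735 L/s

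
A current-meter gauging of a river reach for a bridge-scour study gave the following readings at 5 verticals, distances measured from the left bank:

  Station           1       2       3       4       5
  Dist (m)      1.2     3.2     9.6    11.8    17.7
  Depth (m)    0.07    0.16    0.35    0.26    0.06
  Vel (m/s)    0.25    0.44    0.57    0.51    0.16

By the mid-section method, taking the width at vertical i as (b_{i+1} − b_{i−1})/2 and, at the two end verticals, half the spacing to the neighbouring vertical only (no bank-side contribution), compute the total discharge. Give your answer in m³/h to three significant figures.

6250 m³/h

w_1 = (3.2 − 1.2)/2 = 1 m; q_1 = 0.25 × 0.07 × 1 = 0.01750 m³/s
w_2 = (9.6 − 1.2)/2 = 4.2 m; q_2 = 0.44 × 0.16 × 4.2 = 0.2957 m³/s
w_3 = (11.8 − 3.2)/2 = 4.3 m; q_3 = 0.57 × 0.35 × 4.3 = 0.8579 m³/s
w_4 = (17.7 − 9.6)/2 = 4.05 m; q_4 = 0.51 × 0.26 × 4.05 = 0.5370 m³/s
w_5 = (17.7 − 11.8)/2 = 2.95 m; q_5 = 0.16 × 0.06 × 2.95 = 0.02832 m³/s
Q = Σ qᵢ = 1.736 m³/s
= 1.736 × 3600 = 6251 m³/h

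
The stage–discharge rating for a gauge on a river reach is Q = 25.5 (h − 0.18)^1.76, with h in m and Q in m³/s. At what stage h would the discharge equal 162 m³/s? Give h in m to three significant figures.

h − h₀ = (Q/C)^(1/b) = (162/25.5)^(1/1.76) = 2.859 m
h = 0.18 + 2.859 = 3.039 m

3.04 m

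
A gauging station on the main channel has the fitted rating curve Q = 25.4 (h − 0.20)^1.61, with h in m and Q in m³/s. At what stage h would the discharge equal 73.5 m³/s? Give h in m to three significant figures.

2.13 m

h − h₀ = (Q/C)^(1/b) = (73.5/25.4)^(1/1.61) = 1.935 m
h = 0.20 + 1.935 = 2.135 m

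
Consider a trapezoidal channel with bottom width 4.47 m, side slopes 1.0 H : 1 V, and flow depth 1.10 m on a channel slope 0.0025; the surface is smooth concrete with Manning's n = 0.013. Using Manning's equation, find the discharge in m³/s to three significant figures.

A = (b + z·y)·y = (4.47 + 1.0×1.10)×1.10 = 6.127 m²
P = b + 2y√(1+z²) = 4.47 + 2×1.10×√(1+1.0²) = 7.581 m
R = A/P = 6.127/7.581 = 0.8082 m
Q = (1/n)·A·R^(2/3)·S^(1/2) = (1/0.013) × 6.127 × 0.8082^(2/3) × 0.0025^(1/2) = 20.45 m³/s

20.4 m³/s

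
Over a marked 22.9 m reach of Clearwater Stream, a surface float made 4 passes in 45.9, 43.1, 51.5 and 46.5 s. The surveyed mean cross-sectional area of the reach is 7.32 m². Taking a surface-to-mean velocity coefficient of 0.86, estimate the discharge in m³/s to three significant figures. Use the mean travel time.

3.08 m³/s

t̄ = (45.9 + 43.1 + 51.5 + 46.5) / 4 = 46.75 s
v_surface = L / t̄ = 22.9 / 46.75 = 0.4898 m/s
v_mean = 0.86 × 0.4898 = 0.4213 m/s
Q = A × v_mean = 7.32 × 0.4213 = 3.084 m³/s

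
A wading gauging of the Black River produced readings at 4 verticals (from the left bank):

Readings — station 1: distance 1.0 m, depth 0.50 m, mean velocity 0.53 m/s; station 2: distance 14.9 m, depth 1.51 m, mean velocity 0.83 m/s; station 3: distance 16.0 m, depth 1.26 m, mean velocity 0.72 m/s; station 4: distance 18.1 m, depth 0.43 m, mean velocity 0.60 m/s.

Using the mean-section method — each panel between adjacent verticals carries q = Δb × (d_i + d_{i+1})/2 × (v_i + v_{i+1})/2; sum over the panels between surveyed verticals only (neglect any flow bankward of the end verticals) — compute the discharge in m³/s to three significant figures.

Panel 1-2: Δb = 13.9 m, d̄ = (0.50+1.51)/2 = 1.005, v̄ = (0.53+0.83)/2 = 0.68 → q = 13.9×1.005×0.68 = 9.499 m³/s
Panel 2-3: Δb = 1.1 m, d̄ = (1.51+1.26)/2 = 1.385, v̄ = (0.83+0.72)/2 = 0.775 → q = 1.1×1.385×0.775 = 1.181 m³/s
Panel 3-4: Δb = 2.1 m, d̄ = (1.26+0.43)/2 = 0.845, v̄ = (0.72+0.60)/2 = 0.66 → q = 2.1×0.845×0.66 = 1.171 m³/s
Q = Σ q = 11.85 m³/s

11.9 m³/s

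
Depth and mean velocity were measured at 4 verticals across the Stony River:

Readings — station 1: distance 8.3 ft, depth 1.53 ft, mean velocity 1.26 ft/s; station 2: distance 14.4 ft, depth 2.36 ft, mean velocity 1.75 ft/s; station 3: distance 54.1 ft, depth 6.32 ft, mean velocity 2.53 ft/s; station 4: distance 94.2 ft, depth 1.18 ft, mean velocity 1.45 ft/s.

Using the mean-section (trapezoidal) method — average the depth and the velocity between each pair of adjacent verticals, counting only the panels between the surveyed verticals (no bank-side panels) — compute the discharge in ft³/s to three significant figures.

686 ft³/s

Panel 1-2: Δb = 6.1 ft, d̄ = (1.53+2.36)/2 = 1.945, v̄ = (1.26+1.75)/2 = 1.505 → q = 6.1×1.945×1.505 = 17.86 ft³/s
Panel 2-3: Δb = 39.7 ft, d̄ = (2.36+6.32)/2 = 4.34, v̄ = (1.75+2.53)/2 = 2.14 → q = 39.7×4.34×2.14 = 368.7 ft³/s
Panel 3-4: Δb = 40.1 ft, d̄ = (6.32+1.18)/2 = 3.75, v̄ = (2.53+1.45)/2 = 1.99 → q = 40.1×3.75×1.99 = 299.2 ft³/s
Q = Σ q = 685.8 ft³/s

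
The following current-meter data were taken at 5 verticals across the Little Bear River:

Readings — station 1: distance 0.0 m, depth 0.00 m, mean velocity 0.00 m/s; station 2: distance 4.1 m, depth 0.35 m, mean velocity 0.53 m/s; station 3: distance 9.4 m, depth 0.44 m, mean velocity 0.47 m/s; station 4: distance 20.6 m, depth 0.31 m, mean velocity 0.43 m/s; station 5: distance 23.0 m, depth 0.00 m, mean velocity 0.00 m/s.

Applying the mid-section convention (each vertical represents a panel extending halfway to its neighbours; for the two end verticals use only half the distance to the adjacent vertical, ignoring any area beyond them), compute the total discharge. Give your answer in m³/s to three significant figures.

w_2 = (9.4 − 0.0)/2 = 4.7 m; q_2 = 0.53 × 0.35 × 4.7 = 0.8719 m³/s
w_3 = (20.6 − 4.1)/2 = 8.25 m; q_3 = 0.47 × 0.44 × 8.25 = 1.706 m³/s
w_4 = (23.0 − 9.4)/2 = 6.8 m; q_4 = 0.43 × 0.31 × 6.8 = 0.9064 m³/s
Stations 1, 5 contribute zero (depth or velocity is 0).
Q = Σ qᵢ = 3.484 m³/s

3.48 m³/s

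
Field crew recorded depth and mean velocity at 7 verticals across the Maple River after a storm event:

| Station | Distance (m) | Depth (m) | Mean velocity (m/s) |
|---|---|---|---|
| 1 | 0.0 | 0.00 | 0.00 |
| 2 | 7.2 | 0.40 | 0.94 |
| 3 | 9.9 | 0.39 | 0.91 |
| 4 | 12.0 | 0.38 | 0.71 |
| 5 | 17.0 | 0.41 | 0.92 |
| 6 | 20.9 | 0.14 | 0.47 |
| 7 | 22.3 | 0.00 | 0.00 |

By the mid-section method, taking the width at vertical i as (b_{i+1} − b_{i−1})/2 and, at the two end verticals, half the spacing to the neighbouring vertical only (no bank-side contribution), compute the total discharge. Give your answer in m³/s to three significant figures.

5.52 m³/s

w_2 = (9.9 − 0.0)/2 = 4.95 m; q_2 = 0.94 × 0.40 × 4.95 = 1.861 m³/s
w_3 = (12.0 − 7.2)/2 = 2.4 m; q_3 = 0.91 × 0.39 × 2.4 = 0.8518 m³/s
w_4 = (17.0 − 9.9)/2 = 3.55 m; q_4 = 0.71 × 0.38 × 3.55 = 0.9578 m³/s
w_5 = (20.9 − 12.0)/2 = 4.45 m; q_5 = 0.92 × 0.41 × 4.45 = 1.679 m³/s
w_6 = (22.3 − 17.0)/2 = 2.65 m; q_6 = 0.47 × 0.14 × 2.65 = 0.1744 m³/s
Stations 1, 7 contribute zero (depth or velocity is 0).
Q = Σ qᵢ = 5.524 m³/s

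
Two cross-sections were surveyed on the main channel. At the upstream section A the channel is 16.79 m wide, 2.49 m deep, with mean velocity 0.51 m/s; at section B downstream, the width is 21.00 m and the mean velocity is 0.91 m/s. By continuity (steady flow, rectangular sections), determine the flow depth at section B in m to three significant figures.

Q = A₁V₁ = (16.79×2.49) × 0.51 = 21.32 m³/s
d₂ = Q/(b₂ V₂) = 21.32/(21.00×0.91) = 1.116 m

1.12 m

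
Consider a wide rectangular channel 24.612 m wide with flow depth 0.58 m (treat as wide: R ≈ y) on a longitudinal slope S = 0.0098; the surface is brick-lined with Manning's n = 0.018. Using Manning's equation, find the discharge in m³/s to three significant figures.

54.6 m³/s

A = b·y = 24.612 × 0.58 = 14.27 m²
Wide channel: R ≈ y = 0.58 m
Q = (1/n)·A·R^(2/3)·S^(1/2) = (1/0.018) × 14.27 × 0.5800^(2/3) × 0.0098^(1/2) = 54.60 m³/s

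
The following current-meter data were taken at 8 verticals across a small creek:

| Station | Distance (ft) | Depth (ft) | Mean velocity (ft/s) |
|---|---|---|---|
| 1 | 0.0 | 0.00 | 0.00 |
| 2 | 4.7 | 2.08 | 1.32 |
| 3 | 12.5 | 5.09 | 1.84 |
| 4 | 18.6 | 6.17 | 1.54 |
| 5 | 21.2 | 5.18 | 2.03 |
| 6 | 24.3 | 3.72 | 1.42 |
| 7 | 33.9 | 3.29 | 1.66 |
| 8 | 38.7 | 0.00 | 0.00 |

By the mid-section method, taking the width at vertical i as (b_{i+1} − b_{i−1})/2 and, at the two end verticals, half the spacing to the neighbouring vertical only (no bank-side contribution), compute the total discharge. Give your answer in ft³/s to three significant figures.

w_2 = (12.5 − 0.0)/2 = 6.25 ft; q_2 = 1.32 × 2.08 × 6.25 = 17.16 ft³/s
w_3 = (18.6 − 4.7)/2 = 6.95 ft; q_3 = 1.84 × 5.09 × 6.95 = 65.09 ft³/s
w_4 = (21.2 − 12.5)/2 = 4.35 ft; q_4 = 1.54 × 6.17 × 4.35 = 41.33 ft³/s
w_5 = (24.3 − 18.6)/2 = 2.85 ft; q_5 = 2.03 × 5.18 × 2.85 = 29.97 ft³/s
w_6 = (33.9 − 21.2)/2 = 6.35 ft; q_6 = 1.42 × 3.72 × 6.35 = 33.54 ft³/s
w_7 = (38.7 − 24.3)/2 = 7.2 ft; q_7 = 1.66 × 3.29 × 7.2 = 39.32 ft³/s
Stations 1, 8 contribute zero (depth or velocity is 0).
Q = Σ qᵢ = 226.4 ft³/s

226 ft³/s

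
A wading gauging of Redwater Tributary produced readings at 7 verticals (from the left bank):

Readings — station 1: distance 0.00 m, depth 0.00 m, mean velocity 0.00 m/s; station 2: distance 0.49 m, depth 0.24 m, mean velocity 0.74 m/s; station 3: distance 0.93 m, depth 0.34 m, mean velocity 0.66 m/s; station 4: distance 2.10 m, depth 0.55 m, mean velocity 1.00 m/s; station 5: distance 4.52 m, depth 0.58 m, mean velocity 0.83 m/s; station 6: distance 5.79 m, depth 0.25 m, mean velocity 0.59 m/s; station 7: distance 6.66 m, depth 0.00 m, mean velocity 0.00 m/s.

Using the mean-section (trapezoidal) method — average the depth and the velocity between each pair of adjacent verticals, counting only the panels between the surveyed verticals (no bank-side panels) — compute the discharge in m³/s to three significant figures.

2.20 m³/s

Panel 1-2: Δb = 0.49 m, d̄ = (0.00+0.24)/2 = 0.12, v̄ = (0.00+0.74)/2 = 0.37 → q = 0.49×0.12×0.37 = 0.02176 m³/s
Panel 2-3: Δb = 0.44 m, d̄ = (0.24+0.34)/2 = 0.29, v̄ = (0.74+0.66)/2 = 0.7 → q = 0.44×0.29×0.7 = 0.08932 m³/s
Panel 3-4: Δb = 1.17 m, d̄ = (0.34+0.55)/2 = 0.445, v̄ = (0.66+1.00)/2 = 0.83 → q = 1.17×0.445×0.83 = 0.4321 m³/s
Panel 4-5: Δb = 2.42 m, d̄ = (0.55+0.58)/2 = 0.565, v̄ = (1.00+0.83)/2 = 0.915 → q = 2.42×0.565×0.915 = 1.251 m³/s
Panel 5-6: Δb = 1.27 m, d̄ = (0.58+0.25)/2 = 0.415, v̄ = (0.83+0.59)/2 = 0.71 → q = 1.27×0.415×0.71 = 0.3742 m³/s
Panel 6-7: Δb = 0.87 m, d̄ = (0.25+0.00)/2 = 0.125, v̄ = (0.59+0.00)/2 = 0.295 → q = 0.87×0.125×0.295 = 0.03208 m³/s
Q = Σ q = 2.201 m³/s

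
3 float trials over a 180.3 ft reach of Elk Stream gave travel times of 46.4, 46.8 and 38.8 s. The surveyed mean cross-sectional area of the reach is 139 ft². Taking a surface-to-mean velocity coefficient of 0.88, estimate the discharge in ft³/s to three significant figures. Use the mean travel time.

t̄ = (46.4 + 46.8 + 38.8) / 3 = 44 s
v_surface = L / t̄ = 180.3 / 44 = 4.098 ft/s
v_mean = 0.88 × 4.098 = 3.606 ft/s
Q = A × v_mean = 139 × 3.606 = 501.2 ft³/s

501 ft³/s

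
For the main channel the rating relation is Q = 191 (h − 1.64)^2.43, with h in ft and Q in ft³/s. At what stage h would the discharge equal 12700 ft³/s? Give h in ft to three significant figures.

7.26 ft

h − h₀ = (Q/C)^(1/b) = (12700/191)^(1/2.43) = 5.625 ft
h = 1.64 + 5.625 = 7.265 ft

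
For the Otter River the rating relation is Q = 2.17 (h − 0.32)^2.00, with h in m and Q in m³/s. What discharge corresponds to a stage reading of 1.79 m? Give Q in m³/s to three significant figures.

Q = 2.17 × (1.79 − 0.32)^2.00 = 2.17 × 1.47^2.00 = 4.689 m³/s

4.69 m³/s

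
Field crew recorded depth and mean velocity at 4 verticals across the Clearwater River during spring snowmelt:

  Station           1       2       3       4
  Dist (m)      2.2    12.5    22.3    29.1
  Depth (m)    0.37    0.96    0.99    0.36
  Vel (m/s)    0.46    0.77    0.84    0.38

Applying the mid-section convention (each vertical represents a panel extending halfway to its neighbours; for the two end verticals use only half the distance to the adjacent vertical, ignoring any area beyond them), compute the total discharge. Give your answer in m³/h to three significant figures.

56400 m³/h

w_1 = (12.5 − 2.2)/2 = 5.15 m; q_1 = 0.46 × 0.37 × 5.15 = 0.8765 m³/s
w_2 = (22.3 − 2.2)/2 = 10.05 m; q_2 = 0.77 × 0.96 × 10.05 = 7.429 m³/s
w_3 = (29.1 − 12.5)/2 = 8.3 m; q_3 = 0.84 × 0.99 × 8.3 = 6.902 m³/s
w_4 = (29.1 − 22.3)/2 = 3.4 m; q_4 = 0.38 × 0.36 × 3.4 = 0.4651 m³/s
Q = Σ qᵢ = 15.67 m³/s
= 15.67 × 3600 = 56420 m³/h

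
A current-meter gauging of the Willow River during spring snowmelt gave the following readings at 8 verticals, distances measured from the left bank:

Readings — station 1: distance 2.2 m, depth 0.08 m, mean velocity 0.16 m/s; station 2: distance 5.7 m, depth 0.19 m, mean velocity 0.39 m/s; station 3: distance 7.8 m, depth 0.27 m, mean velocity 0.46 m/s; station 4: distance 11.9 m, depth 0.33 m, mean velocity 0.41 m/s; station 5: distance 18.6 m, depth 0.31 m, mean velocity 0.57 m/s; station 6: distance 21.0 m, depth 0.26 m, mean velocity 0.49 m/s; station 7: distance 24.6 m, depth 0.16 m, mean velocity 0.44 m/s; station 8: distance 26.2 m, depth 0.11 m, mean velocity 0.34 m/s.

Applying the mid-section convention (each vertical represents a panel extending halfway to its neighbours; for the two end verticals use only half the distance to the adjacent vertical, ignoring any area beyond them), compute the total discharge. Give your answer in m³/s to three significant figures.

2.74 m³/s

w_1 = (5.7 − 2.2)/2 = 1.75 m; q_1 = 0.16 × 0.08 × 1.75 = 0.02240 m³/s
w_2 = (7.8 − 2.2)/2 = 2.8 m; q_2 = 0.39 × 0.19 × 2.8 = 0.2075 m³/s
w_3 = (11.9 − 5.7)/2 = 3.1 m; q_3 = 0.46 × 0.27 × 3.1 = 0.3850 m³/s
w_4 = (18.6 − 7.8)/2 = 5.4 m; q_4 = 0.41 × 0.33 × 5.4 = 0.7306 m³/s
w_5 = (21.0 − 11.9)/2 = 4.55 m; q_5 = 0.57 × 0.31 × 4.55 = 0.8040 m³/s
w_6 = (24.6 − 18.6)/2 = 3 m; q_6 = 0.49 × 0.26 × 3 = 0.3822 m³/s
w_7 = (26.2 − 21.0)/2 = 2.6 m; q_7 = 0.44 × 0.16 × 2.6 = 0.1830 m³/s
w_8 = (26.2 − 24.6)/2 = 0.8 m; q_8 = 0.34 × 0.11 × 0.8 = 0.02992 m³/s
Q = Σ qᵢ = 2.745 m³/s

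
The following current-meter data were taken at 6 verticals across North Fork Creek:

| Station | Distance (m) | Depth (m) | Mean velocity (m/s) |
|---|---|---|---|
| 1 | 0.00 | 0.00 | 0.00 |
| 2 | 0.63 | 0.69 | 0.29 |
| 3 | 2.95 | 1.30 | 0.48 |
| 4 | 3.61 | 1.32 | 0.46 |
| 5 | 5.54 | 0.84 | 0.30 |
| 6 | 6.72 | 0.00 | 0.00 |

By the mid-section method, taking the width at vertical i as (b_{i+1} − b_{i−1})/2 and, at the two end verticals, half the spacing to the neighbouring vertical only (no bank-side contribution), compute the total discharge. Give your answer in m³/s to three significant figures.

w_2 = (2.95 − 0.00)/2 = 1.475 m; q_2 = 0.29 × 0.69 × 1.475 = 0.2951 m³/s
w_3 = (3.61 − 0.63)/2 = 1.49 m; q_3 = 0.48 × 1.30 × 1.49 = 0.9298 m³/s
w_4 = (5.54 − 2.95)/2 = 1.295 m; q_4 = 0.46 × 1.32 × 1.295 = 0.7863 m³/s
w_5 = (6.72 − 3.61)/2 = 1.555 m; q_5 = 0.30 × 0.84 × 1.555 = 0.3919 m³/s
Stations 1, 6 contribute zero (depth or velocity is 0).
Q = Σ qᵢ = 2.403 m³/s

2.40 m³/s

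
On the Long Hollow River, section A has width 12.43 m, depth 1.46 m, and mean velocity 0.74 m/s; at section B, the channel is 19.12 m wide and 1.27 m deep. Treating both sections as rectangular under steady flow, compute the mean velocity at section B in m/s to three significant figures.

0.553 m/s

Q = A₁V₁ = (12.43×1.46) × 0.74 = 13.43 m³/s
A₂ = 19.12 × 1.27 = 24.28 m²
V₂ = Q/A₂ = 13.43/24.28 = 0.5530 m/s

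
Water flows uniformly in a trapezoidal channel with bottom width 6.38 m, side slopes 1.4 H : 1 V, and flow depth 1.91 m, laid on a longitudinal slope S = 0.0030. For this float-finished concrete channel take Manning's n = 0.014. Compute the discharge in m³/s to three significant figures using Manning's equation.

82.0 m³/s

A = (b + z·y)·y = (6.38 + 1.4×1.91)×1.91 = 17.29 m²
P = b + 2y√(1+z²) = 6.38 + 2×1.91×√(1+1.4²) = 12.95 m
R = A/P = 17.29/12.95 = 1.335 m
Q = (1/n)·A·R^(2/3)·S^(1/2) = (1/0.014) × 17.29 × 1.335^(2/3) × 0.0030^(1/2) = 82.03 m³/s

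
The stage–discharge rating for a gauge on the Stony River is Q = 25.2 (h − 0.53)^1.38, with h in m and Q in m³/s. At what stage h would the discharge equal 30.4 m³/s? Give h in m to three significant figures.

1.68 m

h − h₀ = (Q/C)^(1/b) = (30.4/25.2)^(1/1.38) = 1.146 m
h = 0.53 + 1.146 = 1.676 m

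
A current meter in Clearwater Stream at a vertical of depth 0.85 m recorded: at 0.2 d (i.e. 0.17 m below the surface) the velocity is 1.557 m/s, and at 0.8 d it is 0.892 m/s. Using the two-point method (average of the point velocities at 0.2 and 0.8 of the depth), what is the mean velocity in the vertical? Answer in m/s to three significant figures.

1.22 m/s

v̄ = (1.557 + 0.892) / 2 = 1.225 m/s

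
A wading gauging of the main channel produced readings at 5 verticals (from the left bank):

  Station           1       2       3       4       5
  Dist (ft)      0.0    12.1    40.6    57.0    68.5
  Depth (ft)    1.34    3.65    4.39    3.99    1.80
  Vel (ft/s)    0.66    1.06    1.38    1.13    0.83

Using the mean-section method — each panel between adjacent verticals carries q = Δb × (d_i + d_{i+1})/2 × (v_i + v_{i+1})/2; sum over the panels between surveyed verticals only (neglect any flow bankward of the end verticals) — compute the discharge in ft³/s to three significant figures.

Panel 1-2: Δb = 12.1 ft, d̄ = (1.34+3.65)/2 = 2.495, v̄ = (0.66+1.06)/2 = 0.86 → q = 12.1×2.495×0.86 = 25.96 ft³/s
Panel 2-3: Δb = 28.5 ft, d̄ = (3.65+4.39)/2 = 4.02, v̄ = (1.06+1.38)/2 = 1.22 → q = 28.5×4.02×1.22 = 139.8 ft³/s
Panel 3-4: Δb = 16.4 ft, d̄ = (4.39+3.99)/2 = 4.19, v̄ = (1.38+1.13)/2 = 1.255 → q = 16.4×4.19×1.255 = 86.24 ft³/s
Panel 4-5: Δb = 11.5 ft, d̄ = (3.99+1.80)/2 = 2.895, v̄ = (1.13+0.83)/2 = 0.98 → q = 11.5×2.895×0.98 = 32.63 ft³/s
Q = Σ q = 284.6 ft³/s

285 ft³/s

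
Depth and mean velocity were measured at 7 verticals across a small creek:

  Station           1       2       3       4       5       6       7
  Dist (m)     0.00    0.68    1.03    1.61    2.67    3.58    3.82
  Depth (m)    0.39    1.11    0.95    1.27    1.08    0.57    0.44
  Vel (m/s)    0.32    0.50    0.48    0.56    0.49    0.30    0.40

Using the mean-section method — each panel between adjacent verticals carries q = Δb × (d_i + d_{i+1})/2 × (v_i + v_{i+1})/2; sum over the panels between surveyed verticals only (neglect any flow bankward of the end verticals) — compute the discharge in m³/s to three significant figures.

1.71 m³/s

Panel 1-2: Δb = 0.68 m, d̄ = (0.39+1.11)/2 = 0.75, v̄ = (0.32+0.50)/2 = 0.41 → q = 0.68×0.75×0.41 = 0.2091 m³/s
Panel 2-3: Δb = 0.35 m, d̄ = (1.11+0.95)/2 = 1.03, v̄ = (0.50+0.48)/2 = 0.49 → q = 0.35×1.03×0.49 = 0.1766 m³/s
Panel 3-4: Δb = 0.58 m, d̄ = (0.95+1.27)/2 = 1.11, v̄ = (0.48+0.56)/2 = 0.52 → q = 0.58×1.11×0.52 = 0.3348 m³/s
Panel 4-5: Δb = 1.06 m, d̄ = (1.27+1.08)/2 = 1.175, v̄ = (0.56+0.49)/2 = 0.525 → q = 1.06×1.175×0.525 = 0.6539 m³/s
Panel 5-6: Δb = 0.91 m, d̄ = (1.08+0.57)/2 = 0.825, v̄ = (0.49+0.30)/2 = 0.395 → q = 0.91×0.825×0.395 = 0.2965 m³/s
Panel 6-7: Δb = 0.24 m, d̄ = (0.57+0.44)/2 = 0.505, v̄ = (0.30+0.40)/2 = 0.35 → q = 0.24×0.505×0.35 = 0.04242 m³/s
Q = Σ q = 1.713 m³/s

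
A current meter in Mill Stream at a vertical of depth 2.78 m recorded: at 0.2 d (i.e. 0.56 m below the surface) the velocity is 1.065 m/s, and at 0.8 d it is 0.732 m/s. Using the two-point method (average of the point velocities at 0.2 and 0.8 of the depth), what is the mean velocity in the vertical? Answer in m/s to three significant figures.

v̄ = (1.065 + 0.732) / 2 = 0.8985 m/s

0.899 m/s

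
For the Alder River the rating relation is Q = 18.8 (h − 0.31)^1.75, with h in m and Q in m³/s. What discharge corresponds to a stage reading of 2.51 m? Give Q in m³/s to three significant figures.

Q = 18.8 × (2.51 − 0.31)^1.75 = 18.8 × 2.2^1.75 = 74.71 m³/s

74.7 m³/s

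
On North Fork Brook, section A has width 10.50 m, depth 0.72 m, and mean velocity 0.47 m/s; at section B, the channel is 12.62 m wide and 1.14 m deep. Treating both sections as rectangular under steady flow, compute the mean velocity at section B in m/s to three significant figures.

Q = A₁V₁ = (10.50×0.72) × 0.47 = 3.553 m³/s
A₂ = 12.62 × 1.14 = 14.39 m²
V₂ = Q/A₂ = 3.553/14.39 = 0.2470 m/s

0.247 m/s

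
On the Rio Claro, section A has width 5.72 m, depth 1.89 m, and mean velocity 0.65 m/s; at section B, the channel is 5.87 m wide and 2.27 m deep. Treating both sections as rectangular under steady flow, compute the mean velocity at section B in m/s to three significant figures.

0.527 m/s

Q = A₁V₁ = (5.72×1.89) × 0.65 = 7.027 m³/s
A₂ = 5.87 × 2.27 = 13.32 m²
V₂ = Q/A₂ = 7.027/13.32 = 0.5274 m/s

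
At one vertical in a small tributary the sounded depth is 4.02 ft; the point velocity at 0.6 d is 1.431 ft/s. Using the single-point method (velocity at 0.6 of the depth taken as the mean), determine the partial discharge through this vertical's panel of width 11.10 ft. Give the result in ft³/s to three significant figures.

63.9 ft³/s

v̄ = v₀.₆ = 1.431 ft/s
q = v̄ × d × w = 1.431 × 4.02 × 11.10 = 63.85 ft³/s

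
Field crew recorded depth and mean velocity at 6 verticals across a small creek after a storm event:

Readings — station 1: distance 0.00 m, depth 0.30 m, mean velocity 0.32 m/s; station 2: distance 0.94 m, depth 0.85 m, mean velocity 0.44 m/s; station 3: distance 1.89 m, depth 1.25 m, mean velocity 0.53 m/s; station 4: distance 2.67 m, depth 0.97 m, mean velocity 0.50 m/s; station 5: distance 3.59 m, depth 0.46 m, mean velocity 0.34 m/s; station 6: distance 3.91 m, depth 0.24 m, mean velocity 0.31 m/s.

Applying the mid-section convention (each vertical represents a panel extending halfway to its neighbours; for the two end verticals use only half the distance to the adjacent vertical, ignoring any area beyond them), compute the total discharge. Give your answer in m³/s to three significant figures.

1.49 m³/s

w_1 = (0.94 − 0.00)/2 = 0.47 m; q_1 = 0.32 × 0.30 × 0.47 = 0.04512 m³/s
w_2 = (1.89 − 0.00)/2 = 0.945 m; q_2 = 0.44 × 0.85 × 0.945 = 0.3534 m³/s
w_3 = (2.67 − 0.94)/2 = 0.865 m; q_3 = 0.53 × 1.25 × 0.865 = 0.5731 m³/s
w_4 = (3.59 − 1.89)/2 = 0.85 m; q_4 = 0.50 × 0.97 × 0.85 = 0.4123 m³/s
w_5 = (3.91 − 2.67)/2 = 0.62 m; q_5 = 0.34 × 0.46 × 0.62 = 0.09697 m³/s
w_6 = (3.91 − 3.59)/2 = 0.16 m; q_6 = 0.31 × 0.24 × 0.16 = 0.01190 m³/s
Q = Σ qᵢ = 1.493 m³/s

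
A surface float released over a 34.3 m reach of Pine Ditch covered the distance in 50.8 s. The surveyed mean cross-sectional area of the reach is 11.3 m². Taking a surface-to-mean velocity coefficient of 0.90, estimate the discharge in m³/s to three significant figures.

6.87 m³/s

v_surface = L / t̄ = 34.3 / 50.8 = 0.6752 m/s
v_mean = 0.90 × 0.6752 = 0.6077 m/s
Q = A × v_mean = 11.3 × 0.6077 = 6.867 m³/s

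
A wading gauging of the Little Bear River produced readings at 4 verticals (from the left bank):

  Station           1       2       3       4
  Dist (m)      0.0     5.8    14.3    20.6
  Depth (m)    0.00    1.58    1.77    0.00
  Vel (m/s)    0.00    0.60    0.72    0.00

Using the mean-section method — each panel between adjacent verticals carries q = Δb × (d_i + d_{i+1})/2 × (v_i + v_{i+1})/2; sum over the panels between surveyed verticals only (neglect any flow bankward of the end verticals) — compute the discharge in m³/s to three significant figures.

Panel 1-2: Δb = 5.8 m, d̄ = (0.00+1.58)/2 = 0.79, v̄ = (0.00+0.60)/2 = 0.3 → q = 5.8×0.79×0.3 = 1.375 m³/s
Panel 2-3: Δb = 8.5 m, d̄ = (1.58+1.77)/2 = 1.675, v̄ = (0.60+0.72)/2 = 0.66 → q = 8.5×1.675×0.66 = 9.397 m³/s
Panel 3-4: Δb = 6.3 m, d̄ = (1.77+0.00)/2 = 0.885, v̄ = (0.72+0.00)/2 = 0.36 → q = 6.3×0.885×0.36 = 2.007 m³/s
Q = Σ q = 12.78 m³/s

12.8 m³/s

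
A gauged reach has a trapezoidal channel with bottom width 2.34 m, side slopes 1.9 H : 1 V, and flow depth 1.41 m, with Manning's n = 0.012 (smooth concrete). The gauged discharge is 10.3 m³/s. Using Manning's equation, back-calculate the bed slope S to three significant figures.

A = (b + z·y)·y = (2.34 + 1.9×1.41)×1.41 = 7.077 m²
P = b + 2y√(1+z²) = 2.34 + 2×1.41×√(1+1.9²) = 8.395 m
R = A/P = 7.077/8.395 = 0.8430 m
S = (Q·n / (1·A·R^(2/3)))² = (10.3×0.012 / (1×7.077×0.8924))² = 0.0003831

0.000383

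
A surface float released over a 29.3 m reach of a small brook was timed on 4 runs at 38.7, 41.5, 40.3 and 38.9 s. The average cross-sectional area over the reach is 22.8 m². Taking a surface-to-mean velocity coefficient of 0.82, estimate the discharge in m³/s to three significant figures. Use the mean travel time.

13.7 m³/s

t̄ = (38.7 + 41.5 + 40.3 + 38.9) / 4 = 39.85 s
v_surface = L / t̄ = 29.3 / 39.85 = 0.7353 m/s
v_mean = 0.82 × 0.7353 = 0.6029 m/s
Q = A × v_mean = 22.8 × 0.6029 = 13.75 m³/s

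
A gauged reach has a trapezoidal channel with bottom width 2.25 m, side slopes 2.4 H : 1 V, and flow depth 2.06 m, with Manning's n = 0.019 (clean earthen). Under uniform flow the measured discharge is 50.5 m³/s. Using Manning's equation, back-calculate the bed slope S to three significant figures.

A = (b + z·y)·y = (2.25 + 2.4×2.06)×2.06 = 14.82 m²
P = b + 2y√(1+z²) = 2.25 + 2×2.06×√(1+2.4²) = 12.96 m
R = A/P = 14.82/12.96 = 1.143 m
S = (Q·n / (1·A·R^(2/3)))² = (50.5×0.019 / (1×14.82×1.093))² = 0.003506

0.00351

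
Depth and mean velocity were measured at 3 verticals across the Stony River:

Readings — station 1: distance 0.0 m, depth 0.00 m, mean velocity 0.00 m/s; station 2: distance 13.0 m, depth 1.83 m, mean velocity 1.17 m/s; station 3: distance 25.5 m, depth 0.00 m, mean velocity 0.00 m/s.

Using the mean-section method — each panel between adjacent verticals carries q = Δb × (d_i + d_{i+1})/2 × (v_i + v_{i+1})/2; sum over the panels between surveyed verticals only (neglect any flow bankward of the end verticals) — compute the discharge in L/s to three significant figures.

13600 L/s

Panel 1-2: Δb = 13 m, d̄ = (0.00+1.83)/2 = 0.915, v̄ = (0.00+1.17)/2 = 0.585 → q = 13×0.915×0.585 = 6.959 m³/s
Panel 2-3: Δb = 12.5 m, d̄ = (1.83+0.00)/2 = 0.915, v̄ = (1.17+0.00)/2 = 0.585 → q = 12.5×0.915×0.585 = 6.691 m³/s
Q = Σ q = 13.65 m³/s
= 13.65 × 1000 = 13650 L/s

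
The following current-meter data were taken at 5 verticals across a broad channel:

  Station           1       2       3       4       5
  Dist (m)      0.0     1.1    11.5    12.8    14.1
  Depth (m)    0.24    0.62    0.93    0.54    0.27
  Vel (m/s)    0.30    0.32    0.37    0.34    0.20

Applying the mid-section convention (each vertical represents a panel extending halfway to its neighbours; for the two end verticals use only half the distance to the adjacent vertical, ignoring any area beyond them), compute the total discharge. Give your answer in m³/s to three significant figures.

w_1 = (1.1 − 0.0)/2 = 0.55 m; q_1 = 0.30 × 0.24 × 0.55 = 0.03960 m³/s
w_2 = (11.5 − 0.0)/2 = 5.75 m; q_2 = 0.32 × 0.62 × 5.75 = 1.141 m³/s
w_3 = (12.8 − 1.1)/2 = 5.85 m; q_3 = 0.37 × 0.93 × 5.85 = 2.013 m³/s
w_4 = (14.1 − 11.5)/2 = 1.3 m; q_4 = 0.34 × 0.54 × 1.3 = 0.2387 m³/s
w_5 = (14.1 − 12.8)/2 = 0.65 m; q_5 = 0.20 × 0.27 × 0.65 = 0.03510 m³/s
Q = Σ qᵢ = 3.467 m³/s

3.47 m³/s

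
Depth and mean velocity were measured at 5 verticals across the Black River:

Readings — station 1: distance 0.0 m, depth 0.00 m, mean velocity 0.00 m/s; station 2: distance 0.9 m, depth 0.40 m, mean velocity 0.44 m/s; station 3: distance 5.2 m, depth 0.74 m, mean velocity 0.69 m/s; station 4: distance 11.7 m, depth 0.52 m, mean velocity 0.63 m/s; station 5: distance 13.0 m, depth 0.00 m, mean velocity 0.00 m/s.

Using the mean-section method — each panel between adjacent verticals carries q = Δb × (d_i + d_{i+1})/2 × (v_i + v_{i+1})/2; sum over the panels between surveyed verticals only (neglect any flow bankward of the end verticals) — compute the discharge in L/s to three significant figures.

Panel 1-2: Δb = 0.9 m, d̄ = (0.00+0.40)/2 = 0.2, v̄ = (0.00+0.44)/2 = 0.22 → q = 0.9×0.2×0.22 = 0.03960 m³/s
Panel 2-3: Δb = 4.3 m, d̄ = (0.40+0.74)/2 = 0.57, v̄ = (0.44+0.69)/2 = 0.565 → q = 4.3×0.57×0.565 = 1.385 m³/s
Panel 3-4: Δb = 6.5 m, d̄ = (0.74+0.52)/2 = 0.63, v̄ = (0.69+0.63)/2 = 0.66 → q = 6.5×0.63×0.66 = 2.703 m³/s
Panel 4-5: Δb = 1.3 m, d̄ = (0.52+0.00)/2 = 0.26, v̄ = (0.63+0.00)/2 = 0.315 → q = 1.3×0.26×0.315 = 0.1065 m³/s
Q = Σ q = 4.234 m³/s
= 4.234 × 1000 = 4234 L/s

4230 L/s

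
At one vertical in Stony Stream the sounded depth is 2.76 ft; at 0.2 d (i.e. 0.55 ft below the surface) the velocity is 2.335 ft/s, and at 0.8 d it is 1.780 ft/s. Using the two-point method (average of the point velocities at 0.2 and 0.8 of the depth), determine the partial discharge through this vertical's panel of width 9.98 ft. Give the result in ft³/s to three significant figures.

v̄ = (2.335 + 1.780) / 2 = 2.058 ft/s
q = v̄ × d × w = 2.058 × 2.76 × 9.98 = 56.67 ft³/s

56.7 ft³/s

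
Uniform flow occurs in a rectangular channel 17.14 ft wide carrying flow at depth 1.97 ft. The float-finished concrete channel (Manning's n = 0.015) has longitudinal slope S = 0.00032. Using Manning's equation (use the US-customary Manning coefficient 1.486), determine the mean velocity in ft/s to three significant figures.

2.43 ft/s

A = b·y = 17.14 × 1.97 = 33.77 ft²
P = b + 2y = 17.14 + 2×1.97 = 21.08 ft
R = A/P = 33.77/21.08 = 1.602 ft
Q = (1.486/n)·A·R^(2/3)·S^(1/2) = (1.486/0.015) × 33.77 × 1.602^(2/3) × 0.00032^(1/2) = 81.92 ft³/s
V = Q/A = 81.92/33.77 = 2.426 ft/s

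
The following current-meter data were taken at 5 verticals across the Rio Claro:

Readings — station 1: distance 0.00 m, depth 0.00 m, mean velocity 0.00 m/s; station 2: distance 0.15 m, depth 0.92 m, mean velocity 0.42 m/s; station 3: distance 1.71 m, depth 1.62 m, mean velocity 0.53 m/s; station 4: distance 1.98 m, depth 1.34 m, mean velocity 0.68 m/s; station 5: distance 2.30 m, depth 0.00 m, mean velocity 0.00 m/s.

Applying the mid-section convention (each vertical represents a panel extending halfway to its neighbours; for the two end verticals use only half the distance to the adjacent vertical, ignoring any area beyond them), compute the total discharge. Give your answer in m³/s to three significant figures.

w_2 = (1.71 − 0.00)/2 = 0.855 m; q_2 = 0.42 × 0.92 × 0.855 = 0.3304 m³/s
w_3 = (1.98 − 0.15)/2 = 0.915 m; q_3 = 0.53 × 1.62 × 0.915 = 0.7856 m³/s
w_4 = (2.30 − 1.71)/2 = 0.295 m; q_4 = 0.68 × 1.34 × 0.295 = 0.2688 m³/s
Stations 1, 5 contribute zero (depth or velocity is 0).
Q = Σ qᵢ = 1.385 m³/s

1.38 m³/s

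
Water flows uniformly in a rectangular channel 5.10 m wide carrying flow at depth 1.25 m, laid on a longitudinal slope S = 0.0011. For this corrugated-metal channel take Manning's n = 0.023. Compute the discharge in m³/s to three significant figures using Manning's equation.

A = b·y = 5.10 × 1.25 = 6.375 m²
P = b + 2y = 5.10 + 2×1.25 = 7.600 m
R = A/P = 6.375/7.600 = 0.8388 m
Q = (1/n)·A·R^(2/3)·S^(1/2) = (1/0.023) × 6.375 × 0.8388^(2/3) × 0.0011^(1/2) = 8.176 m³/s

8.18 m³/s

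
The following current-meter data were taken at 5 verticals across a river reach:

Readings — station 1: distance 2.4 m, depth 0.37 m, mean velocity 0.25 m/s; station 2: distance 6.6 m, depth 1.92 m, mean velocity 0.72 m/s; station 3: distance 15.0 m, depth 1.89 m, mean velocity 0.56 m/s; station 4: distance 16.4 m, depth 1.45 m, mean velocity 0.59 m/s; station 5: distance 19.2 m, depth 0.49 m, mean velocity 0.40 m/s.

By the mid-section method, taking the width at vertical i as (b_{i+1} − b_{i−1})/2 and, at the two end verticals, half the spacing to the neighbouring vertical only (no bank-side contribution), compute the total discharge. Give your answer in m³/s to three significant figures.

16.2 m³/s

w_1 = (6.6 − 2.4)/2 = 2.1 m; q_1 = 0.25 × 0.37 × 2.1 = 0.1943 m³/s
w_2 = (15.0 − 2.4)/2 = 6.3 m; q_2 = 0.72 × 1.92 × 6.3 = 8.709 m³/s
w_3 = (16.4 − 6.6)/2 = 4.9 m; q_3 = 0.56 × 1.89 × 4.9 = 5.186 m³/s
w_4 = (19.2 − 15.0)/2 = 2.1 m; q_4 = 0.59 × 1.45 × 2.1 = 1.797 m³/s
w_5 = (19.2 − 16.4)/2 = 1.4 m; q_5 = 0.40 × 0.49 × 1.4 = 0.2744 m³/s
Q = Σ qᵢ = 16.16 m³/s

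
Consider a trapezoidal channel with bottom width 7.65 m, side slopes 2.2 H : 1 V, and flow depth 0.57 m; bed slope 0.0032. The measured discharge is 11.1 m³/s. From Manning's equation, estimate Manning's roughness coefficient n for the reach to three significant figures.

A = (b + z·y)·y = (7.65 + 2.2×0.57)×0.57 = 5.075 m²
P = b + 2y√(1+z²) = 7.65 + 2×0.57×√(1+2.2²) = 10.40 m
R = A/P = 5.075/10.40 = 0.4878 m
n = (1/Q)·A·R^(2/3)·S^(1/2) = (1/11.1) × 5.075 × 0.6197 × 0.05657 = 0.01603

0.0160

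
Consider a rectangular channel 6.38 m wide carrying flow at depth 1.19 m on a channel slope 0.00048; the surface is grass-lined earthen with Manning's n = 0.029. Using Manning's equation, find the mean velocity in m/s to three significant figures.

A = b·y = 6.38 × 1.19 = 7.592 m²
P = b + 2y = 6.38 + 2×1.19 = 8.760 m
R = A/P = 7.592/8.760 = 0.8667 m
Q = (1/n)·A·R^(2/3)·S^(1/2) = (1/0.029) × 7.592 × 0.8667^(2/3) × 0.00048^(1/2) = 5.214 m³/s
V = Q/A = 5.214/7.592 = 0.6867 m/s

0.687 m/s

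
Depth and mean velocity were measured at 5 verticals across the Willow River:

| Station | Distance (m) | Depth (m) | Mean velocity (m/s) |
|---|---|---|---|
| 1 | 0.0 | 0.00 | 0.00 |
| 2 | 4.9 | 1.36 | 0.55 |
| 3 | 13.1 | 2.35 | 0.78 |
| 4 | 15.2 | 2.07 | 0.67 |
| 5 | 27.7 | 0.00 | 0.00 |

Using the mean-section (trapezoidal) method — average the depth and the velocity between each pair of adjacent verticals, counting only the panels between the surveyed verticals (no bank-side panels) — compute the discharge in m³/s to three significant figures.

18.7 m³/s

Panel 1-2: Δb = 4.9 m, d̄ = (0.00+1.36)/2 = 0.68, v̄ = (0.00+0.55)/2 = 0.275 → q = 4.9×0.68×0.275 = 0.9163 m³/s
Panel 2-3: Δb = 8.2 m, d̄ = (1.36+2.35)/2 = 1.855, v̄ = (0.55+0.78)/2 = 0.665 → q = 8.2×1.855×0.665 = 10.12 m³/s
Panel 3-4: Δb = 2.1 m, d̄ = (2.35+2.07)/2 = 2.21, v̄ = (0.78+0.67)/2 = 0.725 → q = 2.1×2.21×0.725 = 3.365 m³/s
Panel 4-5: Δb = 12.5 m, d̄ = (2.07+0.00)/2 = 1.035, v̄ = (0.67+0.00)/2 = 0.335 → q = 12.5×1.035×0.335 = 4.334 m³/s
Q = Σ q = 18.73 m³/s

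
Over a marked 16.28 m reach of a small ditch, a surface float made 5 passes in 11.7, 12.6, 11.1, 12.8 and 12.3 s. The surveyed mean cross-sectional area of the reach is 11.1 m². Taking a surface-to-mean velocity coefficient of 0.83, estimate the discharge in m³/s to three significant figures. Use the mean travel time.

12.4 m³/s

t̄ = (11.7 + 12.6 + 11.1 + 12.8 + 12.3) / 5 = 12.1 s
v_surface = L / t̄ = 16.28 / 12.1 = 1.345 m/s
v_mean = 0.83 × 1.345 = 1.117 m/s
Q = A × v_mean = 11.1 × 1.117 = 12.40 m³/s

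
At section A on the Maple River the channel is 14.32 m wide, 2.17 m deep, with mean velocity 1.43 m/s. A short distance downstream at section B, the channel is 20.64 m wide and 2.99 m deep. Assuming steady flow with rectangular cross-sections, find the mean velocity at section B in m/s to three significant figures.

Q = A₁V₁ = (14.32×2.17) × 1.43 = 44.44 m³/s
A₂ = 20.64 × 2.99 = 61.71 m²
V₂ = Q/A₂ = 44.44/61.71 = 0.7200 m/s

0.720 m/s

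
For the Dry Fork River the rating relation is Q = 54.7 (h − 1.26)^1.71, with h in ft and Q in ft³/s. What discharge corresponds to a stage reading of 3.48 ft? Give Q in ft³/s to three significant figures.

Q = 54.7 × (3.48 − 1.26)^1.71 = 54.7 × 2.22^1.71 = 213.9 ft³/s

214 ft³/s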